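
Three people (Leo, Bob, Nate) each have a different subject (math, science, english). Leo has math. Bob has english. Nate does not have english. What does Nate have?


From clues:
  Bob → english
  Leo → math
By elimination, Nate gets the remaining.

science


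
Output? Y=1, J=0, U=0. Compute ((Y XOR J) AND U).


Y XOR J = 1^0 = 1
1 AND 0 = 0

0


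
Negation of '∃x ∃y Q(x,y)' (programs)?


Original: ∃x ∃y Q(x,y)
Rule: ¬∀→∃, ¬∃→∀, negate predicate.
Negation: ∀x ∀y ¬Q(x,y)

∀x ∀y ¬Q(x,y)


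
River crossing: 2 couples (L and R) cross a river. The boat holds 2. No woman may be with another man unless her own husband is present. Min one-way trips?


Label couples L and R.
1. WL+WR → (far: WL,WR; near: HL,HR)
2. WL ←   (far: WR; near: HL,HR,WL)
3. HL+HR → (far: HL,HR,WR; near: WL)
4. HL ←   (far: HR,WR; near: HL,WL)  — HL returns, since WL is alone on near bank
5. HL+WL → (far: all four; near: empty)
Every state respects the constraint.
Minimum trips = 5

5


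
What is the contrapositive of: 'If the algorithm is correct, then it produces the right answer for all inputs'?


Original: If the algorithm is correct, then it produces the right answer for all inputs
Contrapositive: If ¬Q, then ¬P
Negate Q: not (it produces the right answer for all inputs)
Negate P: not (the algorithm is correct)

If not (it produces the right answer for all inputs), then not (the algorithm is correct).


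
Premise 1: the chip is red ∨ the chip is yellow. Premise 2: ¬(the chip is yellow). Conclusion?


Disjunctive syllogism: P ∨ Q, ¬P ⊢ Q
Disjunction: the chip is red ∨ the chip is yellow
We know it is not the case that the chip is yellow.
By disjunctive syllogism, the other disjunct must be true.

The chip is red


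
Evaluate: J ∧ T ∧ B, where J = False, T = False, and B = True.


J = False, T = False, B = True
Step 1: J ∧ T = False AND False = False
Step 2: (False) ∧ B = (False) AND True = False
AND is true only when ALL operands are true.

False


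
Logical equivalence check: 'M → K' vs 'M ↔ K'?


Expression 1: M → K
Expression 2: M ↔ K
Truth table (M K | Expr1 Expr2):
  T T |   T     T
  T F |   F     F
  F T |   T     F   ← differ
  F F |   T     T
Counterexample: M=F, K=T gives Expr1 = T but Expr2 = F, so the expressions are NOT logically equivalent.

No


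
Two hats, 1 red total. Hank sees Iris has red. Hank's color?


Total red = 1, Iris = red
Red accounted for: 1
Remaining for Hank: 0
Hank's hat is blue.

blue


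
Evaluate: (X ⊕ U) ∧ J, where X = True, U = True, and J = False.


X = True, U = True, J = False
Step 1: X ⊕ U = True XOR True = False
Step 2: False ∧ J = False AND False = False
XOR true when exactly one of X,U is true; then AND with J.

False


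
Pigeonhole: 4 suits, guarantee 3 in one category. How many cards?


Pigeonhole: to guarantee k in one of n categories, need (k-1)×n + 1.
k = 3, n = 4
Minimum = (3-1) × 4 + 1 = 2 × 4 + 1

9


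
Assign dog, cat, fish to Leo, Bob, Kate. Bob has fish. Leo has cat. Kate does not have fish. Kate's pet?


From clues:
  Bob → fish
  Leo → cat
By elimination, Kate gets the remaining.

dog


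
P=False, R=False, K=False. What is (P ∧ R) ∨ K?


P = False, R = False, K = False
Expression: (P ∧ R) ∨ K
Step 1: P ∧ R = False AND False = False
Step 2: (False) ∨ K = False OR False = False

False


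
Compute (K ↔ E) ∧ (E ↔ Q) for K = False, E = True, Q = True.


K = False, E = True, Q = True
Step 1: K ↔ E is true when K and E have the same value. Result: False
Step 2: E ↔ Q is true when E and Q have the same value. Result: True
Step 3: False ∧ True = False

False


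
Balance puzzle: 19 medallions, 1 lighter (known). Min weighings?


Each weighing has 3 outcomes (left heavy / balance / right heavy), so k weighings distinguish at most 3^k cases; splitting into three near-equal groups achieves this.
Need 3^k ≥ 19: 3^2 = 9 < 19 ≤ 3^3 = 27
k = ⌈log₃(19)⌉ = 3

3


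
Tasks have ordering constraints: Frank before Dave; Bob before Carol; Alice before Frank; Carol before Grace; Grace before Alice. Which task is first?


Constraints: Frank before Dave; Bob before Carol; Alice before Frank; Carol before Grace; Grace before Alice
The first task can have nothing scheduled before it, so it must never appear on the right of a 'before'.
Tasks appearing after some 'before': Dave, Carol, Frank, Grace, Alice.
The only task not in that list is Bob → it is first.

Bob


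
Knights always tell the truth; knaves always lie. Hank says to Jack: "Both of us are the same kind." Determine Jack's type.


Hank says: "Both of us are the same kind."
Case 1: Hank is a Knight (truth-teller)
  Statement is true → they ARE the same → Jack is also a Knight
Case 2: Hank is a Knave (liar)
  Statement is false → they are NOT the same → Jack is a Knight
In both cases, Jack is a Knight.

Knight


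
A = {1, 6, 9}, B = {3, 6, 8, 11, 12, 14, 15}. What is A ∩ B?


A = {1, 6, 9}
B = {3, 6, 8, 11, 12, 14, 15}
Operation: intersection
Elements in both: 6

{6}


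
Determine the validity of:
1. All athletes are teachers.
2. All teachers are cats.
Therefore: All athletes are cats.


Premise 1: All athletes are teachers.
Premise 2: All teachers are cats.
Conclusion: All athletes are cats.
Barbara syllogism (AAA-1): All A are B, All B are C → All A are C.
Middle term (teachers) distributed in premise 2.

Valid


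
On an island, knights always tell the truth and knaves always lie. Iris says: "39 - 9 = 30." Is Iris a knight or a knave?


Statement: "39 - 9 = 30."
Actual: 39 - 9 = 30
Claimed: 30
Statement is TRUE → Iris tells the truth → Knight

Knight


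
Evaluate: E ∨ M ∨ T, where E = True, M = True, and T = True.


E = True, M = True, T = True
Step 1: E ∨ M = True OR True = True
Step 2: True ∨ T = True OR True = True
OR is true when at least one operand is true.

True


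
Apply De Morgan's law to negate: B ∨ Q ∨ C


De Morgan's law: ¬(P ∨ Q ∨ R) ≡ ¬P ∧ ¬Q ∧ ¬R
¬(B ∨ Q ∨ C) = ¬B ∧ ¬Q ∧ ¬C

¬B ∧ ¬Q ∧ ¬C


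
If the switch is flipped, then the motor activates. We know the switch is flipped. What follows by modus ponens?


Modus ponens: P → Q, P ⊢ Q
P: the switch is flipped
Q: the motor activates
We have P → Q and P is true.
By modus ponens, Q must be true.

The motor activates


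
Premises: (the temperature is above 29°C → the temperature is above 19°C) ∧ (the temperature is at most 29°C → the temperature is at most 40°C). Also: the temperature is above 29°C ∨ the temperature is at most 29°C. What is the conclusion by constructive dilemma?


Constructive dilemma: (P → Q) ∧ (R → S), P ∨ R ⊢ Q ∨ S
Premise 1: the temperature is above 29°C → the temperature is above 19°C
Premise 2: the temperature is at most 29°C → the temperature is at most 40°C
Premise 3: the temperature is above 29°C ∨ the temperature is at most 29°C
Case 1: Assuming the temperature is above 29°C, then by Premise 1, the temperature is above 19°C.
Case 2: Assuming the temperature is at most 29°C, then by Premise 2, the temperature is at most 40°C.
Since one of the temperature is above 29°C or the temperature is at most 29°C must hold, we get the temperature is above 19°C or the temperature is at most 40°C.

The temperature is above 19°C or the temperature is at most 40°C.


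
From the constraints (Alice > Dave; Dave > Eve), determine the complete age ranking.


Constraints: Alice > Dave; Dave > Eve
Method: at each step, the next-highest is the one remaining person who never appears on the smaller side of a constraint between remaining people.
  Step 1: remaining {Eve, Dave, Alice}; on the smaller side: {Eve, Dave} → Alice is next (Alice > Dave).
  Step 2: remaining {Eve, Dave}; on the smaller side: {Eve} → Dave is next (Dave > Eve).
  Step 3: only Eve remains → lowest.
Final ranking (highest to lowest):

Alice > Dave > Eve


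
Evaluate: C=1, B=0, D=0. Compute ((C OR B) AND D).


C OR B = 1|0 = 1
1 AND 0 = 0

0


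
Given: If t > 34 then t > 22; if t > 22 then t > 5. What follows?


Hypothetical syllogism: P → Q, Q → R ⊢ P → R
Premise 1: t > 34 → t > 22
Premise 2: t > 22 → t > 5
Chain the implications: the middle term (t > 22) links the two.
Conclusion: If t > 34, then t > 5.

If t > 34, then t > 5.


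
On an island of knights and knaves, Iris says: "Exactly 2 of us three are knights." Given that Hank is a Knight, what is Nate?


Iris claims exactly 2 knights among Iris, Hank, Nate.
Given: Hank is a Knight.

Case 1: Iris is a Knight (tells truth)
  Then exactly 2 of the three are knights.
  Counting Iris, Hank: 2 knight(s) so far. Need 0 more → Nate = Knave.
Case 2: Iris is a Knave (lies)
  Then the count is NOT 2.
  If Nate = Knight, count = 2 = 2 → claim would be true, contradicts lie.
  If Nate = Knave, count = 1 ≠ 2 → lie confirmed ✓

Nate is a Knave.

Knave


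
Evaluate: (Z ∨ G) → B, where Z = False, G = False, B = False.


Z = False, G = False, B = False
Step 1: Z ∨ G = False OR False = False
Step 2: (False) → B: false only when antecedent=True and B=False.
Result: True

True


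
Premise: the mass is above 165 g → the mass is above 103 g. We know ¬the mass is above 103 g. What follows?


Modus tollens: P → Q, ¬Q ⊢ ¬P
P: the mass is above 165 g
Q: the mass is above 103 g
We have P → Q and Q is false.
By modus tollens, P must be false.

It is not the case that the mass is above 165 g


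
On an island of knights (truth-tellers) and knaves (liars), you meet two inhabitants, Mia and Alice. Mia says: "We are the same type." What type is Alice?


Mia says: "We are the same type."
Case 1: Mia is a Knight (truth-teller)
  Statement is true → they ARE the same → Alice is also a Knight
Case 2: Mia is a Knave (liar)
  Statement is false → they are NOT the same → Alice is a Knight
In both cases, Alice is a Knight.

Knight


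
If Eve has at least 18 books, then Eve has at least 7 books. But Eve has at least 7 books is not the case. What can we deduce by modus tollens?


Modus tollens: P → Q, ¬Q ⊢ ¬P
P: Eve has at least 18 books
Q: Eve has at least 7 books
We have P → Q and Q is false.
By modus tollens, P must be false.

It is not the case that Eve has at least 18 books


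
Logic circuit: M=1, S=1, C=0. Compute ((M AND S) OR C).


M AND S = 1&1 = 1
1 OR 0 = 1

1


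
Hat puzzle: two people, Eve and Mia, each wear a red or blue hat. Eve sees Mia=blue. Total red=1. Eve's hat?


Total red = 1, Mia = blue
Red accounted for: 0
Remaining for Eve: 1
Eve's hat is red.

red


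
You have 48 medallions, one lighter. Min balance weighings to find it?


Each weighing has 3 outcomes (left heavy / balance / right heavy), so k weighings distinguish at most 3^k cases; splitting into three near-equal groups achieves this.
Need 3^k ≥ 48: 3^3 = 27 < 48 ≤ 3^4 = 81
k = ⌈log₃(48)⌉ = 4

4


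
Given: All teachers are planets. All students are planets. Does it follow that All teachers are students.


Premise 1: All teachers are planets.
Premise 2: All students are planets.
Conclusion: All teachers are students.
Fallacy: undistributed middle. planets is predicate in both.
Counterexample: teachers and students could be disjoint subsets of planets.

Invalid


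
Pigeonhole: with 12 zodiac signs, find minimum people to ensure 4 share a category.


Pigeonhole: to guarantee k in one of n categories, need (k-1)×n + 1.
k = 4, n = 12
Minimum = (4-1) × 12 + 1 = 3 × 12 + 1

37


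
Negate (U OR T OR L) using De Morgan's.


De Morgan's law: ¬(P ∨ Q ∨ R) ≡ ¬P ∧ ¬Q ∧ ¬R
¬(U ∨ T ∨ L) = ¬U ∧ ¬T ∧ ¬L

¬U ∧ ¬T ∧ ¬L


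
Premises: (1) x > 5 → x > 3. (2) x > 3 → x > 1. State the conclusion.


Hypothetical syllogism: P → Q, Q → R ⊢ P → R
Premise 1: x > 5 → x > 3
Premise 2: x > 3 → x > 1
Chain the implications: the middle term (x > 3) links the two.
Conclusion: If x > 5, then x > 1.

If x > 5, then x > 1.


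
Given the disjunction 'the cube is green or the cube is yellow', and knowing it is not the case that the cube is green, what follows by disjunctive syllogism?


Disjunctive syllogism: P ∨ Q, ¬P ⊢ Q
Disjunction: the cube is green ∨ the cube is yellow
We know it is not the case that the cube is green.
By disjunctive syllogism, the other disjunct must be true.

The cube is yellow


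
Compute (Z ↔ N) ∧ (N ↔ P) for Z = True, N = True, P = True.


Z = True, N = True, P = True
Step 1: Z ↔ N is true when Z and N have the same value. Result: True
Step 2: N ↔ P is true when N and P have the same value. Result: True
Step 3: True ∧ True = True

True


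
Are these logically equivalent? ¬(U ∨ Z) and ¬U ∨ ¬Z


Expression 1: ¬(U ∨ Z)
Expression 2: ¬U ∨ ¬Z
Truth table (U Z | Expr1 Expr2):
  T T |   F     F
  T F |   F     T   ← differ
  F T |   F     T   ← differ
  F F |   T     T
Counterexample: U=T, Z=F gives Expr1 = F but Expr2 = T, so the expressions are NOT logically equivalent.

No


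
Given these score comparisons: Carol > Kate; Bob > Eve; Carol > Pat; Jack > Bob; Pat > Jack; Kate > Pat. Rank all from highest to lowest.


Constraints: Carol > Kate; Bob > Eve; Carol > Pat; Jack > Bob; Pat > Jack; Kate > Pat
Method: at each step, the next-highest is the one remaining person who never appears on the smaller side of a constraint between remaining people.
  Step 1: remaining {Eve, Kate, Carol, Pat, Bob, Jack}; on the smaller side: {Eve, Kate, Pat, Bob, Jack} → Carol is next (Carol > Kate; Carol > Pat).
  Step 2: remaining {Eve, Kate, Pat, Bob, Jack}; on the smaller side: {Eve, Pat, Bob, Jack} → Kate is next (Kate > Pat).
  Step 3: remaining {Eve, Pat, Bob, Jack}; on the smaller side: {Eve, Bob, Jack} → Pat is next (Pat > Jack).
  Step 4: remaining {Eve, Bob, Jack}; on the smaller side: {Eve, Bob} → Jack is next (Jack > Bob).
  Step 5: remaining {Eve, Bob}; on the smaller side: {Eve} → Bob is next (Bob > Eve).
  Step 6: only Eve remains → lowest.
Final ranking (highest to lowest):

Carol > Kate > Pat > Jack > Bob > Eve


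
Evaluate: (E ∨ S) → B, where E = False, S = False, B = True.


E = False, S = False, B = True
Step 1: E ∨ S = False OR False = False
Step 2: (False) → B: false only when antecedent=True and B=False.
Result: True

True


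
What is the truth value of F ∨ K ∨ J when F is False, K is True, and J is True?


F = False, K = True, J = True
Step 1: F ∨ K = False OR True = True
Step 2: True ∨ J = True OR True = True
OR is true when at least one operand is true.

True


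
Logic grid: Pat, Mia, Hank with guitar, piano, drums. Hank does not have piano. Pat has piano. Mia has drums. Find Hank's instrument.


From clues:
  Pat → piano
  Mia → drums
By elimination, Hank gets the remaining.

guitar


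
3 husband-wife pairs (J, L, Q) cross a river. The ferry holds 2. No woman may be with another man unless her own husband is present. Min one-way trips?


Label couples J, L, Q (H = husband, W = wife).
Counting alone: 6 people, the ferry carries 2 and someone must bring it back, so each round trip nets at most +1 on the far side until the last crossing → at least 9 trips. The jealousy constraint makes 9 impossible; the shortest valid schedule has 11:
1. WJ+WL →  (far: WJ,WL; near: HJ,HL,HQ,WQ)
2. WJ ←       (far: WL; near: HJ,HL,HQ,WJ,WQ)
3. WJ+WQ →  (far: WJ,WL,WQ; near: HJ,HL,HQ)
4. WJ ←       (far: WL,WQ; near: HJ,HL,HQ,WJ)
5. HL+HQ →  (far: HL,WL,HQ,WQ; near: HJ,WJ)
6. HL+WL ←  (far: HQ,WQ; near: HJ,WJ,HL,WL)
7. HJ+HL →  (far: HJ,HL,HQ,WQ; near: WJ,WL)
8. WQ ←       (far: HJ,HL,HQ; near: WJ,WL,WQ)
9. WJ+WL →  (far: HJ,WJ,HL,WL,HQ; near: WQ)
10. HQ ←      (far: HJ,WJ,HL,WL; near: HQ,WQ)
11. HQ+WQ → (far: all six; near: empty)
In every state each wife is either with her husband or with no other man.
Minimum trips = 11

11


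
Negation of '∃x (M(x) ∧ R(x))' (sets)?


Original: ∃x (M(x) ∧ R(x))
Rule: ¬∀→∃, ¬∃→∀, negate predicate.
Negation: ∀x (¬M(x) ∨ ¬R(x))

∀x (¬M(x) ∨ ¬R(x))


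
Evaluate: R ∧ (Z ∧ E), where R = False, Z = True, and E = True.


R = False, Z = True, E = True
Step 1: Z ∧ E = True AND True = True
Step 2: R ∧ True = False AND True = False
AND is true only when ALL operands are true.

False


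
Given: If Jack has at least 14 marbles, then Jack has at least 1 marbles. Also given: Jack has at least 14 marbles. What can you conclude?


Modus ponens: P → Q, P ⊢ Q
P: Jack has at least 14 marbles
Q: Jack has at least 1 marbles
We have P → Q and P is true.
By modus ponens, Q must be true.

Jack has at least 1 marbles


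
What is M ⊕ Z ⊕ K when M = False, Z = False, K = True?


M = False, Z = False, K = True
Step 1: M ⊕ Z = False XOR False = False
Step 2: False ⊕ K = False XOR True = True
XOR is true when an odd number of operands are true.

True


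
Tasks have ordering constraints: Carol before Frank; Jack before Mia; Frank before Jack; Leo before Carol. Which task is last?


Constraints: Carol before Frank; Jack before Mia; Frank before Jack; Leo before Carol
The last task can have nothing scheduled after it, so it must never appear on the left of a 'before'.
Tasks appearing before some other task: Carol, Jack, Frank, Leo.
The only task not in that list is Mia → it is last.

Mia


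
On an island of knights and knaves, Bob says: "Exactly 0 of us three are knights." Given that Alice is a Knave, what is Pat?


Bob claims exactly 0 knights among Bob, Alice, Pat.
Given: Alice is a Knave.

Case 1: Bob is a Knight (tells truth)
  Then exactly 0 of the three are knights.
  Counting Bob, Alice: 1 knight(s) so far. Need -1 more → impossible.
Case 2: Bob is a Knave (lies)
  Then the count is NOT 0.
  If Pat = Knave, count = 0 = 0 → claim would be true, contradicts lie.
  If Pat = Knight, count = 1 ≠ 0 → lie confirmed ✓

Pat is a Knight.

Knight


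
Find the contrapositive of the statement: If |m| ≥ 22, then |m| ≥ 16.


Original: If |m| ≥ 22, then |m| ≥ 16
Contrapositive: If ¬Q, then ¬P
Negate Q: not (|m| ≥ 16)
Negate P: not (|m| ≥ 22)

If not (|m| ≥ 16), then not (|m| ≥ 22).


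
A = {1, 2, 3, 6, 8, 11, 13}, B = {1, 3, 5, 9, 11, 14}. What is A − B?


A = {1, 2, 3, 6, 8, 11, 13}
B = {1, 3, 5, 9, 11, 14}
Operation: difference A − B
In A but not B: 2, 6, 8, 13

{2, 6, 8, 13}


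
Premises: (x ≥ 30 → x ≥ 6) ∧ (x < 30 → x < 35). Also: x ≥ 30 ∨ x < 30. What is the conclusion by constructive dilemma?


Constructive dilemma: (P → Q) ∧ (R → S), P ∨ R ⊢ Q ∨ S
Premise 1: x ≥ 30 → x ≥ 6
Premise 2: x < 30 → x < 35
Premise 3: x ≥ 30 ∨ x < 30
Case 1: Assuming x ≥ 30, then by Premise 1, x ≥ 6.
Case 2: Assuming x < 30, then by Premise 2, x < 35.
Since one of x ≥ 30 or x < 30 must hold, we get x ≥ 6 or x < 35.

x ≥ 6 or x < 35.


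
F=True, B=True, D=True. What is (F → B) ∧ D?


F = True, B = True, D = True
Expression: (F → B) ∧ D
Step 1: F → B = True → True (false only if F=True, B=False) = True
Step 2: (True) ∧ D = True AND True = True

True


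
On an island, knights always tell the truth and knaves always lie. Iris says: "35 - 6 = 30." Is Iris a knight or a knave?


Statement: "35 - 6 = 30."
Actual: 35 - 6 = 29
Claimed: 30
Statement is FALSE → Iris lies → Knave

Knave


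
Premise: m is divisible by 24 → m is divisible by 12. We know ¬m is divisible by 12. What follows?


Modus tollens: P → Q, ¬Q ⊢ ¬P
P: m is divisible by 24
Q: m is divisible by 12
We have P → Q and Q is false.
By modus tollens, P must be false.

It is not the case that m is divisible by 24


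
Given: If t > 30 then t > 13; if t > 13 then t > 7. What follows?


Hypothetical syllogism: P → Q, Q → R ⊢ P → R
Premise 1: t > 30 → t > 13
Premise 2: t > 13 → t > 7
Chain the implications: the middle term (t > 13) links the two.
Conclusion: If t > 30, then t > 7.

If t > 30, then t > 7.


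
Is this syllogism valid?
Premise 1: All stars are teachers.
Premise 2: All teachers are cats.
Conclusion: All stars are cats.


Premise 1: All stars are teachers.
Premise 2: All teachers are cats.
Conclusion: All stars are cats.
Barbara syllogism (AAA-1): All A are B, All B are C → All A are C.
Middle term (teachers) distributed in premise 2.

Valid


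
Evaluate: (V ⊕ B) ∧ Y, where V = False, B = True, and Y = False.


V = False, B = True, Y = False
Step 1: V ⊕ B = False XOR True = True
Step 2: True ∧ Y = True AND False = False
XOR true when exactly one of V,B is true; then AND with Y.

False


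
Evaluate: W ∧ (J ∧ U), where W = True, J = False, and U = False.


W = True, J = False, U = False
Step 1: J ∧ U = False AND False = False
Step 2: W ∧ False = True AND False = False
AND is true only when ALL operands are true.

False


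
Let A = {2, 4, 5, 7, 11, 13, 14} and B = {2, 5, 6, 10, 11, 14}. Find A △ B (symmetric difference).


A = {2, 4, 5, 7, 11, 13, 14}
B = {2, 5, 6, 10, 11, 14}
Operation: symmetric difference
In A only: [4, 7, 13], in B only: [6, 10]

{4, 6, 7, 10, 13}


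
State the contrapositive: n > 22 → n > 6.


Original: If n > 22, then n > 6
Contrapositive: If ¬Q, then ¬P
Negate Q: not (n > 6)
Negate P: not (n > 22)

If not (n > 6), then not (n > 22).


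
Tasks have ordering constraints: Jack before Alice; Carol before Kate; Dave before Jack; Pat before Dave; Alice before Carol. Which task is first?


Constraints: Jack before Alice; Carol before Kate; Dave before Jack; Pat before Dave; Alice before Carol
The first task can have nothing scheduled before it, so it must never appear on the right of a 'before'.
Tasks appearing after some 'before': Alice, Kate, Jack, Dave, Carol.
The only task not in that list is Pat → it is first.

Pat


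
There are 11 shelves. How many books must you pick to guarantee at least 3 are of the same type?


Pigeonhole: to guarantee k in one of n categories, need (k-1)×n + 1.
k = 3, n = 11
Minimum = (3-1) × 11 + 1 = 2 × 11 + 1

23


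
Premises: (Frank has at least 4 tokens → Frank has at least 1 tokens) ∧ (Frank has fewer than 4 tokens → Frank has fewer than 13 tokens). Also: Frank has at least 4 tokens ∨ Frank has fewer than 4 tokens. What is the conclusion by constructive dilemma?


Constructive dilemma: (P → Q) ∧ (R → S), P ∨ R ⊢ Q ∨ S
Premise 1: Frank has at least 4 tokens → Frank has at least 1 tokens
Premise 2: Frank has fewer than 4 tokens → Frank has fewer than 13 tokens
Premise 3: Frank has at least 4 tokens ∨ Frank has fewer than 4 tokens
Case 1: Assuming Frank has at least 4 tokens, then by Premise 1, Frank has at least 1 tokens.
Case 2: Assuming Frank has fewer than 4 tokens, then by Premise 2, Frank has fewer than 13 tokens.
Since one of Frank has at least 4 tokens or Frank has fewer than 4 tokens must hold, we get Frank has at least 1 tokens or Frank has fewer than 13 tokens.

Frank has at least 1 tokens or Frank has fewer than 13 tokens.


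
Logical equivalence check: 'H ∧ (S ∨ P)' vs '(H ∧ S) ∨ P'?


Expression 1: H ∧ (S ∨ P)
Expression 2: (H ∧ S) ∨ P
Truth table (H S P | Expr1 Expr2):
  T T T |   T     T
  T T F |   T     T
  T F T |   T     T
  T F F |   F     F
  F T T |   F     T   ← differ
  F T F |   F     F
  F F T |   F     T   ← differ
  F F F |   F     F
Counterexample: H=F, S=T, P=T gives Expr1 = F but Expr2 = T, so the expressions are NOT logically equivalent.

No


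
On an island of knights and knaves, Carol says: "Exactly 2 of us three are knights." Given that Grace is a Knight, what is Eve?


Carol claims exactly 2 knights among Carol, Grace, Eve.
Given: Grace is a Knight.

Case 1: Carol is a Knight (tells truth)
  Then exactly 2 of the three are knights.
  Counting Carol, Grace: 2 knight(s) so far. Need 0 more → Eve = Knave.
Case 2: Carol is a Knave (lies)
  Then the count is NOT 2.
  If Eve = Knight, count = 2 = 2 → claim would be true, contradicts lie.
  If Eve = Knave, count = 1 ≠ 2 → lie confirmed ✓

Eve is a Knave.

Knave


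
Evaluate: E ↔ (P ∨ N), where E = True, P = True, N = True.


E = True, P = True, N = True
Step 1: P ∨ N = True OR True = True
Step 2: E ↔ (True): true when both sides have same truth value.
Result: True ↔ True = True

True


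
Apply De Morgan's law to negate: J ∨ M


De Morgan's law: ¬(P ∨ Q) ≡ ¬P ∧ ¬Q
¬(J ∨ M) = ¬J ∧ ¬M

¬J ∧ ¬M


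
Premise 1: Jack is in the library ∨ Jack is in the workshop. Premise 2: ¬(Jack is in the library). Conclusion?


Disjunctive syllogism: P ∨ Q, ¬P ⊢ Q
Disjunction: Jack is in the library ∨ Jack is in the workshop
We know it is not the case that Jack is in the library.
By disjunctive syllogism, the other disjunct must be true.

Jack is in the workshop


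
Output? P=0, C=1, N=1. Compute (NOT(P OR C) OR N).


P OR C = 1
NOT(1) = 0
0 OR 1 = 1

1


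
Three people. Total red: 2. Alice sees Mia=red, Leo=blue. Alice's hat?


Total red = 2, seen red = 1
Own red = 2 - 1 = 1
Alice's hat is red.

red


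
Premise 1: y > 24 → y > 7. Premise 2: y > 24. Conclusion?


Modus ponens: P → Q, P ⊢ Q
P: y > 24
Q: y > 7
We have P → Q and P is true.
By modus ponens, Q must be true.

y > 7


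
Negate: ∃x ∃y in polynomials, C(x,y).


Original: ∃x ∃y C(x,y)
Rule: ¬∀→∃, ¬∃→∀, negate predicate.
Negation: ∀x ∀y ¬C(x,y)

∀x ∀y ¬C(x,y)


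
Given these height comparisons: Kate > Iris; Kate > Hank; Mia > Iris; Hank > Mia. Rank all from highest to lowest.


Constraints: Kate > Iris; Kate > Hank; Mia > Iris; Hank > Mia
Method: at each step, the next-highest is the one remaining person who never appears on the smaller side of a constraint between remaining people.
  Step 1: remaining {Kate, Iris, Hank, Mia}; on the smaller side: {Iris, Hank, Mia} → Kate is next (Kate > Iris; Kate > Hank).
  Step 2: remaining {Iris, Hank, Mia}; on the smaller side: {Iris, Mia} → Hank is next (Hank > Mia).
  Step 3: remaining {Iris, Mia}; on the smaller side: {Iris} → Mia is next (Mia > Iris).
  Step 4: only Iris remains → lowest.
Final ranking (highest to lowest):

Kate > Hank > Mia > Iris


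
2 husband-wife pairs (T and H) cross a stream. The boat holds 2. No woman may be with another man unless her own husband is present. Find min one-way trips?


Label couples T and H.
1. WT+WH → (far: WT,WH; near: HT,HH)
2. WT ←   (far: WH; near: HT,HH,WT)
3. HT+HH → (far: HT,HH,WH; near: WT)
4. HT ←   (far: HH,WH; near: HT,WT)  — HT returns, since WT is alone on near bank
5. HT+WT → (far: all four; near: empty)
Every state respects the constraint.
Minimum trips = 5

5


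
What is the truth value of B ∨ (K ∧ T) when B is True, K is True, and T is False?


B = True, K = True, T = False
Step 1: K ∧ T = True AND False = False
Step 2: B ∨ False = True OR False = True
AND evaluated first (higher precedence); then OR applied.

True


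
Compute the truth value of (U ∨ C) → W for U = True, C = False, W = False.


U = True, C = False, W = False
Step 1: U ∨ C = True OR False = True
Step 2: (True) → W: false only when antecedent=True and W=False.
Result: False

False


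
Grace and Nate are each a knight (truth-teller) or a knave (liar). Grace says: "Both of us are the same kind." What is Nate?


Grace says: "Both of us are the same kind."
Case 1: Grace is a Knight (truth-teller)
  Statement is true → they ARE the same → Nate is also a Knight
Case 2: Grace is a Knave (liar)
  Statement is false → they are NOT the same → Nate is a Knight
In both cases, Nate is a Knight.

Knight


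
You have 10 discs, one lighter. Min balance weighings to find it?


Each weighing has 3 outcomes (left heavy / balance / right heavy), so k weighings distinguish at most 3^k cases; splitting into three near-equal groups achieves this.
Need 3^k ≥ 10: 3^2 = 9 < 10 ≤ 3^3 = 27
k = ⌈log₃(10)⌉ = 3

3


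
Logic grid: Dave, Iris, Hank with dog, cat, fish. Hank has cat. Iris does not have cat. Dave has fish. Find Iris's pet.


From clues:
  Hank → cat
  Dave → fish
By elimination, Iris gets the remaining.

dog


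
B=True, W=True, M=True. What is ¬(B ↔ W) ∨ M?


B = True, W = True, M = True
Expression: ¬(B ↔ W) ∨ M
Step 1: B ↔ W = (True iff True) = True
Step 2: ¬(B ↔ W) = NOT True = False
Step 3: (False) ∨ M = False OR True = True

True


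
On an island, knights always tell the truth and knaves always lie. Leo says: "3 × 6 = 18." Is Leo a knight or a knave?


Statement: "3 × 6 = 18."
Actual: 3 × 6 = 18
Claimed: 18
Statement is TRUE → Leo tells the truth → Knight

Knight


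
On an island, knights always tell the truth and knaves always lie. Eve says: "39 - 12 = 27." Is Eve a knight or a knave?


Statement: "39 - 12 = 27."
Actual: 39 - 12 = 27
Claimed: 27
Statement is TRUE → Eve tells the truth → Knight

Knight


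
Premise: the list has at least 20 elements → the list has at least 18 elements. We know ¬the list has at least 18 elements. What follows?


Modus tollens: P → Q, ¬Q ⊢ ¬P
P: the list has at least 20 elements
Q: the list has at least 18 elements
We have P → Q and Q is false.
By modus tollens, P must be false.

It is not the case that the list has at least 20 elements


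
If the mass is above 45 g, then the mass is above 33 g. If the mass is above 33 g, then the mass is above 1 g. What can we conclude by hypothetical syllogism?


Hypothetical syllogism: P → Q, Q → R ⊢ P → R
Premise 1: the mass is above 45 g → the mass is above 33 g
Premise 2: the mass is above 33 g → the mass is above 1 g
Chain the implications: the middle term (the mass is above 33 g) links the two.
Conclusion: If the mass is above 45 g, then the mass is above 1 g.

If the mass is above 45 g, then the mass is above 1 g.


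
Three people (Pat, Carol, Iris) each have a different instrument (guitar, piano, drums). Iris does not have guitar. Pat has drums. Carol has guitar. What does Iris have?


From clues:
  Pat → drums
  Carol → guitar
By elimination, Iris gets the remaining.

piano


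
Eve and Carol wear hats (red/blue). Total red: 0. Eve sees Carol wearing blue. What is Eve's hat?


Total red = 0, Carol = blue
Red accounted for: 0
Remaining for Eve: 0
Eve's hat is blue.

blue


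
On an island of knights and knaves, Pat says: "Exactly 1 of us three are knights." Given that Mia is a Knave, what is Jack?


Pat claims exactly 1 knights among Pat, Mia, Jack.
Given: Mia is a Knave.

Case 1: Pat is a Knight (tells truth)
  Then exactly 1 of the three are knights.
  Counting Pat, Mia: 1 knight(s) so far. Need 0 more → Jack = Knave.
Case 2: Pat is a Knave (lies)
  Then the count is NOT 1.
  If Jack = Knight, count = 1 = 1 → claim would be true, contradicts lie.
  If Jack = Knave, count = 0 ≠ 1 → lie confirmed ✓

Jack is a Knave.

Knave


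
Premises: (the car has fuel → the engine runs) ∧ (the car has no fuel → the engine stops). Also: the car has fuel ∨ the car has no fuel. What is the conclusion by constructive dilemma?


Constructive dilemma: (P → Q) ∧ (R → S), P ∨ R ⊢ Q ∨ S
Premise 1: the car has fuel → the engine runs
Premise 2: the car has no fuel → the engine stops
Premise 3: the car has fuel ∨ the car has no fuel
Case 1: Assuming the car has fuel, then by Premise 1, the engine runs.
Case 2: Assuming the car has no fuel, then by Premise 2, the engine stops.
Since one of the car has fuel or the car has no fuel must hold, we get the engine runs or the engine stops.

The engine runs or the engine stops.


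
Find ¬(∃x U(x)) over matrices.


Original: ∃x U(x)
Rule: ¬∀→∃, ¬∃→∀, negate predicate.
Negation: ∀x ¬U(x)

∀x ¬U(x)


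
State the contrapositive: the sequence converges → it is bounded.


Original: If the sequence converges, then it is bounded
Contrapositive: If ¬Q, then ¬P
Negate Q: not (it is bounded)
Negate P: not (the sequence converges)

If not (it is bounded), then not (the sequence converges).


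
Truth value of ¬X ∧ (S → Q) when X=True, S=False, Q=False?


X = True, S = False, Q = False
Expression: ¬X ∧ (S → Q)
Step 1: ¬X = NOT True = False
Step 2: S → Q = False → False (false only if S=True, Q=False) = True
Step 3: (False) ∧ (True) = False AND True = False

False


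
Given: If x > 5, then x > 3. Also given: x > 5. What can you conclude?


Modus ponens: P → Q, P ⊢ Q
P: x > 5
Q: x > 3
We have P → Q and P is true.
By modus ponens, Q must be true.

x > 3


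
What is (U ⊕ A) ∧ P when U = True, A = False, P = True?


U = True, A = False, P = True
Step 1: U ⊕ A = True XOR False = True
Step 2: True ∧ P = True AND True = True
XOR true when exactly one of U,A is true; then AND with P.

True


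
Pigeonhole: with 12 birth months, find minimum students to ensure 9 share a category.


Pigeonhole: to guarantee k in one of n categories, need (k-1)×n + 1.
k = 9, n = 12
Minimum = (9-1) × 12 + 1 = 8 × 12 + 1

97


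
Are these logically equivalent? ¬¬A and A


Expression 1: ¬¬A
Expression 2: A
Truth table (A | Expr1 Expr2):
  T |   T     T
  F |   F     F
All 2 rows agree, so the expressions are logically equivalent.

Yes


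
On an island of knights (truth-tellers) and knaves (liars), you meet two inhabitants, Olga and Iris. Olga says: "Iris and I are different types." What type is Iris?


Olga says: "Iris and I are different types."
Case 1: Olga is a Knight (truth-teller)
  Statement is true → they ARE different → Iris is a Knave
Case 2: Olga is a Knave (liar)
  Statement is false → they are NOT different → Iris is a Knave
In both cases, Iris is a Knave.

Knave


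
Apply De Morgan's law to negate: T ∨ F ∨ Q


De Morgan's law: ¬(P ∨ Q ∨ R) ≡ ¬P ∧ ¬Q ∧ ¬R
¬(T ∨ F ∨ Q) = ¬T ∧ ¬F ∧ ¬Q

¬T ∧ ¬F ∧ ¬Q


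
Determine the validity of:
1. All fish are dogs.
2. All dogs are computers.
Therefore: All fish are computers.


Premise 1: All fish are dogs.
Premise 2: All dogs are computers.
Conclusion: All fish are computers.
Barbara syllogism (AAA-1): All A are B, All B are C → All A are C.
Middle term (dogs) distributed in premise 2.

Valid


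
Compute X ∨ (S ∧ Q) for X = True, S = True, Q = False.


X = True, S = True, Q = False
Step 1: S ∧ Q = True AND False = False
Step 2: X ∨ False = True OR False = True
AND evaluated first (higher precedence); then OR applied.

True


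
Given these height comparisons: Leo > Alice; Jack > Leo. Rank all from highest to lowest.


Constraints: Leo > Alice; Jack > Leo
Method: at each step, the next-highest is the one remaining person who never appears on the smaller side of a constraint between remaining people.
  Step 1: remaining {Alice, Jack, Leo}; on the smaller side: {Alice, Leo} → Jack is next (Jack > Leo).
  Step 2: remaining {Alice, Leo}; on the smaller side: {Alice} → Leo is next (Leo > Alice).
  Step 3: only Alice remains → lowest.
Final ranking (highest to lowest):

Jack > Leo > Alice


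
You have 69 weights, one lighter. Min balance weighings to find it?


Each weighing has 3 outcomes (left heavy / balance / right heavy), so k weighings distinguish at most 3^k cases; splitting into three near-equal groups achieves this.
Need 3^k ≥ 69: 3^3 = 27 < 69 ≤ 3^4 = 81
k = ⌈log₃(69)⌉ = 4

4


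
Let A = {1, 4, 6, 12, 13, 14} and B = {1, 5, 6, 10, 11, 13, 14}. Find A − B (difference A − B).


A = {1, 4, 6, 12, 13, 14}
B = {1, 5, 6, 10, 11, 13, 14}
Operation: difference A − B
In A but not B: 4, 12

{4, 12}


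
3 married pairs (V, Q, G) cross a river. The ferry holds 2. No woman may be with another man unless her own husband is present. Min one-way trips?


Label couples V, Q, G (H = husband, W = wife).
Counting alone: 6 people, the ferry carries 2 and someone must bring it back, so each round trip nets at most +1 on the far side until the last crossing → at least 9 trips. The jealousy constraint makes 9 impossible; the shortest valid schedule has 11:
1. WV+WQ →  (far: WV,WQ; near: HV,HQ,HG,WG)
2. WV ←       (far: WQ; near: HV,HQ,HG,WV,WG)
3. WV+WG →  (far: WV,WQ,WG; near: HV,HQ,HG)
4. WV ←       (far: WQ,WG; near: HV,HQ,HG,WV)
5. HQ+HG →  (far: HQ,WQ,HG,WG; near: HV,WV)
6. HQ+WQ ←  (far: HG,WG; near: HV,WV,HQ,WQ)
7. HV+HQ →  (far: HV,HQ,HG,WG; near: WV,WQ)
8. WG ←       (far: HV,HQ,HG; near: WV,WQ,WG)
9. WV+WQ →  (far: HV,WV,HQ,WQ,HG; near: WG)
10. HG ←      (far: HV,WV,HQ,WQ; near: HG,WG)
11. HG+WG → (far: all six; near: empty)
In every state each wife is either with her husband or with no other man.
Minimum trips = 11

11


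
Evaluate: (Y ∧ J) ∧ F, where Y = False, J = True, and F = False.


Y = False, J = True, F = False
Step 1: Y ∧ J = False AND True = False
Step 2: False ∧ F = False AND False = False
AND is true only when ALL operands are true.

False


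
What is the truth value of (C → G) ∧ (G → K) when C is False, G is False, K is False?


C = False, G = False, K = False
Step 1: C → G is false only when C=True and G=False. Result: True
Step 2: G → K is false only when G=True and K=False. Result: True
Step 3: True ∧ True = True

True


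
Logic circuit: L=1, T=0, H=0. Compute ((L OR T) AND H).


L OR T = 1|0 = 1
1 AND 0 = 0

0


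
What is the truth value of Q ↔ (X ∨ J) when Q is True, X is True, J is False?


Q = True, X = True, J = False
Step 1: X ∨ J = True OR False = True
Step 2: Q ↔ (True): true when both sides have same truth value.
Result: True ↔ True = True

True


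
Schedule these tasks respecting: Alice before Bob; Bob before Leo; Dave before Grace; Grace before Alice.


Constraints: Alice before Bob; Bob before Leo; Dave before Grace; Grace before Alice
Method: repeatedly schedule the remaining task that has no remaining task required before it.
  Step 1: remaining {Alice, Bob, Grace, Leo, Dave}; every task except Dave still has a predecessor pending → schedule Dave.
  Step 2: remaining {Alice, Bob, Grace, Leo}; every task except Grace still has a predecessor pending → schedule Grace.
  Step 3: remaining {Alice, Bob, Leo}; every task except Alice still has a predecessor pending → schedule Alice.
  Step 4: remaining {Bob, Leo}; every task except Bob still has a predecessor pending → schedule Bob.
  Step 5: only Leo remains → schedule Leo.
Resulting order:

Dave → Grace → Alice → Bob → Leo


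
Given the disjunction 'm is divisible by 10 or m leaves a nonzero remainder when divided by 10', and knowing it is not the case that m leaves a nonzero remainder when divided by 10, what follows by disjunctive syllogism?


Disjunctive syllogism: P ∨ Q, ¬P ⊢ Q
Disjunction: m is divisible by 10 ∨ m leaves a nonzero remainder when divided by 10
We know it is not the case that m leaves a nonzero remainder when divided by 10.
By disjunctive syllogism, the other disjunct must be true.

m is divisible by 10


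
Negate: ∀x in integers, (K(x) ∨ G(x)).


Original: ∀x (K(x) ∨ G(x))
Rule: ¬∀→∃, ¬∃→∀, negate predicate.
Negation: ∃x (¬K(x) ∧ ¬G(x))

∃x (¬K(x) ∧ ¬G(x))


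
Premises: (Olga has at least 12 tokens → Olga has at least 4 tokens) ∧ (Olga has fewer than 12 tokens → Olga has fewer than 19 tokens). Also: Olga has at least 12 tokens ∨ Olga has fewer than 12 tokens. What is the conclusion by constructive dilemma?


Constructive dilemma: (P → Q) ∧ (R → S), P ∨ R ⊢ Q ∨ S
Premise 1: Olga has at least 12 tokens → Olga has at least 4 tokens
Premise 2: Olga has fewer than 12 tokens → Olga has fewer than 19 tokens
Premise 3: Olga has at least 12 tokens ∨ Olga has fewer than 12 tokens
Case 1: Assuming Olga has at least 12 tokens, then by Premise 1, Olga has at least 4 tokens.
Case 2: Assuming Olga has fewer than 12 tokens, then by Premise 2, Olga has fewer than 19 tokens.
Since one of Olga has at least 12 tokens or Olga has fewer than 12 tokens must hold, we get Olga has at least 4 tokens or Olga has fewer than 19 tokens.

Olga has at least 4 tokens or Olga has fewer than 19 tokens.
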